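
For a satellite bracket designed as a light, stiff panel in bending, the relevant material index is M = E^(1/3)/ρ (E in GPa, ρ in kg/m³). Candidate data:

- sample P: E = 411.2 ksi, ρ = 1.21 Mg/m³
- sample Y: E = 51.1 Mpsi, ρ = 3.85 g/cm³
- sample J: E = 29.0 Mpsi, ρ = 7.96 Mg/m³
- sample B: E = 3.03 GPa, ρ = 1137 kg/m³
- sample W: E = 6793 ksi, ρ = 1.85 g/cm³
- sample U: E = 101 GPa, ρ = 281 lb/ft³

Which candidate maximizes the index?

sample W

Convert each candidate to consistent units, then evaluate M:
  sample P: E = 2.835 GPa, ρ = 1210 kg/m³
  sample Y: E = 352.3 GPa, ρ = 3850 kg/m³
  sample J: E = 199.9 GPa, ρ = 7960 kg/m³
  sample B: E = 3.030 GPa, ρ = 1137 kg/m³
  sample W: E = 46.84 GPa, ρ = 1850 kg/m³
  sample U: E = 101.0 GPa, ρ = 4501 kg/m³
  sample W: M = 1.95×10⁻³
  sample Y: M = 1.83×10⁻³
  sample B: M = 1.27×10⁻³
  sample P: M = 1.17×10⁻³
  sample U: M = 1.03×10⁻³
  sample J: M = 0.735×10⁻³
Highest index: sample W.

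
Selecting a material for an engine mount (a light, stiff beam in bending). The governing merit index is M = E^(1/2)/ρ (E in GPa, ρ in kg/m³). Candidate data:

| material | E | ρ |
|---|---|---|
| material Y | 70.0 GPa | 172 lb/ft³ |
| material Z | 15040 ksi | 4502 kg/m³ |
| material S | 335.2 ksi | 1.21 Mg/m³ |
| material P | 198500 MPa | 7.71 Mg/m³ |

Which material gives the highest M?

In SI units:
  material Y: E = 70.00 GPa, ρ = 2755 kg/m³
  material Z: E = 103.7 GPa, ρ = 4502 kg/m³
  material S: E = 2.311 GPa, ρ = 1210 kg/m³
  material P: E = 198.5 GPa, ρ = 7710 kg/m³
  material Y: M = 3.04×10⁻³
  material Z: M = 2.26×10⁻³
  material P: M = 1.83×10⁻³
  material S: M = 1.26×10⁻³
Material Y ranks first.

material Y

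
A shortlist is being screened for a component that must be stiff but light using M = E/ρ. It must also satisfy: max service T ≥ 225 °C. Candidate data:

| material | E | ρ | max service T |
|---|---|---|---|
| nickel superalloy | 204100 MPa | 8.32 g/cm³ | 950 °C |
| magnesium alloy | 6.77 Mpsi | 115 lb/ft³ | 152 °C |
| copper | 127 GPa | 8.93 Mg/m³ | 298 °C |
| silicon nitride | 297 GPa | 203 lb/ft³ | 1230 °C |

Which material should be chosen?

silicon nitride

Screen on constraints: max service T ≥ 225 °C. Survivors: nickel superalloy, copper, silicon nitride.
Normalizing units and computing the index:
  nickel superalloy: E = 204.1 GPa, ρ = 8320 kg/m³
  copper: E = 127.0 GPa, ρ = 8930 kg/m³
  silicon nitride: E = 297.0 GPa, ρ = 3252 kg/m³
  silicon nitride: M = 91.3 MN·m/kg
  nickel superalloy: M = 24.5 MN·m/kg
  copper: M = 14.2 MN·m/kg
Silicon nitride ranks first.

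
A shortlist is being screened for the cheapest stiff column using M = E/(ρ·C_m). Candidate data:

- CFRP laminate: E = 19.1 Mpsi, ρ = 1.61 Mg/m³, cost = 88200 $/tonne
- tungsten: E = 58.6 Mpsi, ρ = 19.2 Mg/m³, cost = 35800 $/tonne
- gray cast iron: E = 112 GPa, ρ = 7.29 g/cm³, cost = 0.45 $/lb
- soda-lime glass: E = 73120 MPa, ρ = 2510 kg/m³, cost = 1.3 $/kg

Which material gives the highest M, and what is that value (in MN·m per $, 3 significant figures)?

soda-lime glass, M = 22.4 MN·m per $

Convert each candidate to consistent units, then evaluate M:
  CFRP laminate: E = 131.7 GPa, ρ = 1610 kg/m³, cost = 88.20 $/kg
  tungsten: E = 404.0 GPa, ρ = 19200 kg/m³, cost = 35.80 $/kg
  gray cast iron: E = 112.0 GPa, ρ = 7290 kg/m³, cost = 0.9921 $/kg
  soda-lime glass: E = 73.12 GPa, ρ = 2510 kg/m³, cost = 1.300 $/kg
  soda-lime glass: M = 22.4 MN·m per $
  gray cast iron: M = 15.5 MN·m per $
  CFRP laminate: M = 0.927 MN·m per $
  tungsten: M = 0.588 MN·m per $
Highest index: soda-lime glass.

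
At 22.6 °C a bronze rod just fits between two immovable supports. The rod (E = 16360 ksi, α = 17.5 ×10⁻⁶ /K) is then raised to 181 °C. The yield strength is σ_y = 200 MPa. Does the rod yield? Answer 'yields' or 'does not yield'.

yields

E = 16360 ksi = 112.8 GPa.
ΔT = 158.4 K. Constrained thermal stress σ = E·α·ΔT = 112.8×10³ MPa × 17.5×10⁻⁶ × 158.4 = 313 MPa (compressive).
Compare to σ_y = 200 MPa: σ ≥ σ_y, so it yields.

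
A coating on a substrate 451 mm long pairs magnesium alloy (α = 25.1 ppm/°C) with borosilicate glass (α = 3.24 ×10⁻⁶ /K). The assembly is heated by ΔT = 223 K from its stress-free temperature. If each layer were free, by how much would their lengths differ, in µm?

Δα = |25.1 − 3.24|×10⁻⁶/K = 21.9×10⁻⁶/K.
ΔL_mismatch = Δα·L·ΔT = 21.9×10⁻⁶ × 451.0 mm × 223.0 K = 2200 µm.

2200 µm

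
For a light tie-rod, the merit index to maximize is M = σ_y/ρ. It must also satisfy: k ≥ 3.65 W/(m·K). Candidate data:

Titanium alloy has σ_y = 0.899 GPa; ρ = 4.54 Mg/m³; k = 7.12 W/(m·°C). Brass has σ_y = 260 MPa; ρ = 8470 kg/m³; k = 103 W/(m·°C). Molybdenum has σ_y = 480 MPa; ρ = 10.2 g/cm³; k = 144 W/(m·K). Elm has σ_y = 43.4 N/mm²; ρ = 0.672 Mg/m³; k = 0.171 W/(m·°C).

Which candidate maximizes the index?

titanium alloy

Screen on constraints: k ≥ 3.65 W/(m·K). Survivors: titanium alloy, brass, molybdenum.
In SI units:
  titanium alloy: σ_y = 899.0 MPa, ρ = 4540 kg/m³
  brass: σ_y = 260.0 MPa, ρ = 8470 kg/m³
  molybdenum: σ_y = 480.0 MPa, ρ = 10200 kg/m³
  titanium alloy: M = 198 kN·m/kg
  molybdenum: M = 47.1 kN·m/kg
  brass: M = 30.7 kN·m/kg
The maximum is for titanium alloy.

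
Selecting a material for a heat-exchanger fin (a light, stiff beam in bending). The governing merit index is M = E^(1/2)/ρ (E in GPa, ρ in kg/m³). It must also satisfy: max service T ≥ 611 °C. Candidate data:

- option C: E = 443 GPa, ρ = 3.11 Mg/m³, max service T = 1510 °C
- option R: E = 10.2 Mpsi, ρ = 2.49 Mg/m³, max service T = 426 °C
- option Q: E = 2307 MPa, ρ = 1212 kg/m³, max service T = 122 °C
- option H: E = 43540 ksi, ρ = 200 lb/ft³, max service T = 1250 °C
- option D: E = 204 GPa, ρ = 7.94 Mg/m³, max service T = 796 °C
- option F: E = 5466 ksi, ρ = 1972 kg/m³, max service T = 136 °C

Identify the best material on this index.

option C

Screen on constraints: max service T ≥ 611 °C. Survivors: option C, option H, option D.
Convert each candidate to consistent units, then evaluate M:
  option C: E = 443.0 GPa, ρ = 3110 kg/m³
  option H: E = 300.2 GPa, ρ = 3204 kg/m³
  option D: E = 204.0 GPa, ρ = 7940 kg/m³
  option C: M = 6.77×10⁻³
  option H: M = 5.41×10⁻³
  option D: M = 1.80×10⁻³
Option C ranks first.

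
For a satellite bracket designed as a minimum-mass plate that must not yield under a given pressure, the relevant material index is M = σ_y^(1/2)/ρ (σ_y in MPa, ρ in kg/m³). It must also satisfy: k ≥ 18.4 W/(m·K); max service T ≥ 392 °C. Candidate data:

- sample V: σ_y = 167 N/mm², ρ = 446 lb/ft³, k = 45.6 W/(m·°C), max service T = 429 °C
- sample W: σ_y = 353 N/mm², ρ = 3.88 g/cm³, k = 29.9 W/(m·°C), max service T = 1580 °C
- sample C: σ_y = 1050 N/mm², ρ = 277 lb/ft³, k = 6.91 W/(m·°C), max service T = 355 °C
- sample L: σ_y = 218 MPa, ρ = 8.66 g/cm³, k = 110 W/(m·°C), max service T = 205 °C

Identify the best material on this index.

sample W

Screen on constraints: k ≥ 18.4 W/(m·K); max service T ≥ 392 °C. Survivors: sample V, sample W.
In SI units:
  sample V: σ_y = 167.0 MPa, ρ = 7144 kg/m³
  sample W: σ_y = 353.0 MPa, ρ = 3880 kg/m³
  sample W: M = 4.84×10⁻³
  sample V: M = 1.81×10⁻³
Highest index: sample W.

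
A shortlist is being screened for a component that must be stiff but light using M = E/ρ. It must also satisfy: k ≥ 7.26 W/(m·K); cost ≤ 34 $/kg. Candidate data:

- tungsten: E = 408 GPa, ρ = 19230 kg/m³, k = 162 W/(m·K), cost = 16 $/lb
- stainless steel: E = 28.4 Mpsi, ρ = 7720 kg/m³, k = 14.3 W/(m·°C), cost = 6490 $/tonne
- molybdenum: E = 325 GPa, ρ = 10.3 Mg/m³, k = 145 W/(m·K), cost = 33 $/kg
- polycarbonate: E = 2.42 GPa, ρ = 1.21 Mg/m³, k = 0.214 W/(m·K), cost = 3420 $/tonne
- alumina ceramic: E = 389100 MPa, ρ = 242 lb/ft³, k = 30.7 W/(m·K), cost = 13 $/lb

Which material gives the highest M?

alumina ceramic

Screen on constraints: k ≥ 7.26 W/(m·K); cost ≤ 34 $/kg. Survivors: stainless steel, molybdenum, alumina ceramic.
In SI units:
  stainless steel: E = 195.8 GPa, ρ = 7720 kg/m³
  molybdenum: E = 325.0 GPa, ρ = 10300 kg/m³
  alumina ceramic: E = 389.1 GPa, ρ = 3876 kg/m³
  alumina ceramic: M = 100 MN·m/kg
  molybdenum: M = 31.6 MN·m/kg
  stainless steel: M = 25.4 MN·m/kg
Alumina ceramic has the largest M.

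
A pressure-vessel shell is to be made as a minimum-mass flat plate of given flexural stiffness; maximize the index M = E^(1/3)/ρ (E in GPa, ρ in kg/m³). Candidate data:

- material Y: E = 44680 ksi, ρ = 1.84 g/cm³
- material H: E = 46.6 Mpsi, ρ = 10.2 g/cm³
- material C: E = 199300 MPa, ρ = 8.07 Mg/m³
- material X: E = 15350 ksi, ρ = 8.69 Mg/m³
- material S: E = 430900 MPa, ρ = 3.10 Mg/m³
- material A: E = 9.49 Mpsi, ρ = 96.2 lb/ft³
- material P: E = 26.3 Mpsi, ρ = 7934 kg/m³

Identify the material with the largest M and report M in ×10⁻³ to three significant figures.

material Y, M = 3.67×10⁻³

Putting every candidate on a common basis:
  material Y: E = 308.1 GPa, ρ = 1840 kg/m³
  material H: E = 321.3 GPa, ρ = 10200 kg/m³
  material C: E = 199.3 GPa, ρ = 8070 kg/m³
  material X: E = 105.8 GPa, ρ = 8690 kg/m³
  material S: E = 430.9 GPa, ρ = 3100 kg/m³
  material A: E = 65.43 GPa, ρ = 1541 kg/m³
  material P: E = 181.3 GPa, ρ = 7934 kg/m³
  material Y: M = 3.67×10⁻³
  material A: M = 2.61×10⁻³
  material S: M = 2.44×10⁻³
  material C: M = 0.724×10⁻³
  material P: M = 0.713×10⁻³
  material H: M = 0.671×10⁻³
  material X: M = 0.544×10⁻³
Material Y has the largest M.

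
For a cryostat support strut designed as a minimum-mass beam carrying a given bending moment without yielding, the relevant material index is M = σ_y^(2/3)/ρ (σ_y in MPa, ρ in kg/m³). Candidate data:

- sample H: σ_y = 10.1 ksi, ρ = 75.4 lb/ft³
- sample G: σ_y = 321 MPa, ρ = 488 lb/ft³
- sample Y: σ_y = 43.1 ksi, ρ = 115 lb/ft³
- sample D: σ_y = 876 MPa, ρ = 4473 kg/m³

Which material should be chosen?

sample Y

Normalizing units and computing the index:
  sample H: σ_y = 69.64 MPa, ρ = 1208 kg/m³
  sample G: σ_y = 321.0 MPa, ρ = 7817 kg/m³
  sample Y: σ_y = 297.2 MPa, ρ = 1842 kg/m³
  sample D: σ_y = 876.0 MPa, ρ = 4473 kg/m³
  sample Y: M = 24.2×10⁻³
  sample D: M = 20.5×10⁻³
  sample H: M = 14.0×10⁻³
  sample G: M = 6.00×10⁻³
Sample Y ranks first.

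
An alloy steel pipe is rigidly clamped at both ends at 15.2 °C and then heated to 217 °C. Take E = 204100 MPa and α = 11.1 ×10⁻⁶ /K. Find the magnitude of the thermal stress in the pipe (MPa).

E = 204100 MPa = 204.1 GPa.
ΔT = 201.8 K. Constrained thermal stress σ = E·α·ΔT = 204.1×10³ MPa × 11.1×10⁻⁶ × 201.8 = 457 MPa (compressive).

457 MPa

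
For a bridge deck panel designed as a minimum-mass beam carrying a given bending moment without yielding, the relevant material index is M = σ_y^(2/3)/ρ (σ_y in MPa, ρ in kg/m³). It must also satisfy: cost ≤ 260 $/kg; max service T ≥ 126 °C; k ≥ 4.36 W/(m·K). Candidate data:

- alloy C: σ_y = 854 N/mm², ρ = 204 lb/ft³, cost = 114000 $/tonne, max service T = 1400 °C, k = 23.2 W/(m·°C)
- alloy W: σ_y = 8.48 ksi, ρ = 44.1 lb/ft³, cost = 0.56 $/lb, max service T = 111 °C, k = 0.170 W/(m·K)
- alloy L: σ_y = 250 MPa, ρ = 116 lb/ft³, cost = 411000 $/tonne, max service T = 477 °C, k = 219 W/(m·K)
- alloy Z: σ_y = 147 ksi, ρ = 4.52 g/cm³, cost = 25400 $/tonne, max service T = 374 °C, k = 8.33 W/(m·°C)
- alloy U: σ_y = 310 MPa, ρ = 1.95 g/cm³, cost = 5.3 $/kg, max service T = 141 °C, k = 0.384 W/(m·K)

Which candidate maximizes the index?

Screen on constraints: cost ≤ 260 $/kg; max service T ≥ 126 °C; k ≥ 4.36 W/(m·K). Survivors: alloy C, alloy Z.
Normalizing units and computing the index:
  alloy C: σ_y = 854.0 MPa, ρ = 3268 kg/m³
  alloy Z: σ_y = 1014 MPa, ρ = 4520 kg/m³
  alloy C: M = 27.5×10⁻³
  alloy Z: M = 22.3×10⁻³
Alloy C has the largest M.

alloy C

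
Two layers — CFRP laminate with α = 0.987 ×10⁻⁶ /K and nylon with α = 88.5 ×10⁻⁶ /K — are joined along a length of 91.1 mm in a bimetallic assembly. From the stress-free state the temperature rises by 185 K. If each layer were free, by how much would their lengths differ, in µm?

Δα = |0.987 − 88.5|×10⁻⁶/K = 87.5×10⁻⁶/K.
ΔL_mismatch = Δα·L·ΔT = 87.5×10⁻⁶ × 91.1 mm × 185.0 K = 1470 µm.

1470 µm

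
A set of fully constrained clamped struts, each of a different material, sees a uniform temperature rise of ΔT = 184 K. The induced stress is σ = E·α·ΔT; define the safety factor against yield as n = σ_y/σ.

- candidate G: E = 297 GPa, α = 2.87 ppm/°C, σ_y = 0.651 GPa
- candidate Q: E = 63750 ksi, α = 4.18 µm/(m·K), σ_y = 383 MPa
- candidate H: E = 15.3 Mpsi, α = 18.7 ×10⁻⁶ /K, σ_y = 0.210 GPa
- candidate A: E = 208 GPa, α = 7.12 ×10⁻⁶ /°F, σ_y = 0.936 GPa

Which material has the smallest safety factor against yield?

In consistent units (E in GPa, α in ×10⁻⁶/K, σ_y in MPa):
  candidate G: E = 297.0, α = 2.87, σ_y = 651.0 → σ = 157 MPa, n = 4.15
  candidate Q: E = 439.5, α = 4.18, σ_y = 383.0 → σ = 338 MPa, n = 1.13
  candidate H: E = 105.5, α = 18.7, σ_y = 210.0 → σ = 363 MPa, n = 0.579
  candidate A: E = 208.0, α = 12.8, σ_y = 936.0 → σ = 490 MPa, n = 1.91
The minimum is candidate H at n = 0.579.

candidate H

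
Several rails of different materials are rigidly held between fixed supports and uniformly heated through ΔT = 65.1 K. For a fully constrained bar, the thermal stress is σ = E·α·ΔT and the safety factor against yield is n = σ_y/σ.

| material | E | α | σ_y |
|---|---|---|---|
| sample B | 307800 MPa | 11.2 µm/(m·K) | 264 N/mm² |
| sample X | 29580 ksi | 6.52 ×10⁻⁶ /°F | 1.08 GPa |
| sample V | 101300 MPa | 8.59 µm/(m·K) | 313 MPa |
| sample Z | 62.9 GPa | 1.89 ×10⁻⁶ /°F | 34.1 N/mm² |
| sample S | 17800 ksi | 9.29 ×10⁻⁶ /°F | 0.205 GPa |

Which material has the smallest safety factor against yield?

sample B

With everything in SI (GPa, ×10⁻⁶/K, MPa):
  sample B: E = 307.8, α = 11.2, σ_y = 264.0 → σ = 224 MPa, n = 1.18
  sample X: E = 203.9, α = 11.7, σ_y = 1080 → σ = 156 MPa, n = 6.93
  sample V: E = 101.3, α = 8.59, σ_y = 313.0 → σ = 56.6 MPa, n = 5.53
  sample Z: E = 62.90, α = 3.40, σ_y = 34.10 → σ = 13.9 MPa, n = 2.45
  sample S: E = 122.7, α = 16.7, σ_y = 205.0 → σ = 134 MPa, n = 1.53
Sample B has the lowest safety factor, n = 1.18.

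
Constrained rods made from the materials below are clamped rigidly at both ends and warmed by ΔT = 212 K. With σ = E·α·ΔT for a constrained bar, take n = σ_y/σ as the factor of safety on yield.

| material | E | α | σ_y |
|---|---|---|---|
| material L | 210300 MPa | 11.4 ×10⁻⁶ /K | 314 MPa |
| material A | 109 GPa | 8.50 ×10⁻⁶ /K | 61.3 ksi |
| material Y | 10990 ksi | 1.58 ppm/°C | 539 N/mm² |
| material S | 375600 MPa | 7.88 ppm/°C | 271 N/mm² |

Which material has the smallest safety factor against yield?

In consistent units (E in GPa, α in ×10⁻⁶/K, σ_y in MPa):
  material L: E = 210.3, α = 11.4, σ_y = 314.0 → σ = 508 MPa, n = 0.618
  material A: E = 109.0, α = 8.50, σ_y = 422.6 → σ = 196 MPa, n = 2.15
  material Y: E = 75.77, α = 1.58, σ_y = 539.0 → σ = 25.4 MPa, n = 21.2
  material S: E = 375.6, α = 7.88, σ_y = 271.0 → σ = 627 MPa, n = 0.432
The minimum is material S at n = 0.432.

material S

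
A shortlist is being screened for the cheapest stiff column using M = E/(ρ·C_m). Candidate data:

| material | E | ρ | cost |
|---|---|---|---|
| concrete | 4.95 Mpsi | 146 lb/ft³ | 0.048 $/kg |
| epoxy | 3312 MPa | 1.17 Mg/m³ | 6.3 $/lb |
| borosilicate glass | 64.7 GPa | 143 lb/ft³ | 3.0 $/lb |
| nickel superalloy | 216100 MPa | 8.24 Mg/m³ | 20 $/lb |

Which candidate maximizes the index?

concrete

After converting to SI:
  concrete: E = 34.13 GPa, ρ = 2339 kg/m³, cost = 0.04800 $/kg
  epoxy: E = 3.312 GPa, ρ = 1170 kg/m³, cost = 13.89 $/kg
  borosilicate glass: E = 64.70 GPa, ρ = 2291 kg/m³, cost = 6.614 $/kg
  nickel superalloy: E = 216.1 GPa, ρ = 8240 kg/m³, cost = 44.09 $/kg
  concrete: M = 304 MN·m per $
  borosilicate glass: M = 4.27 MN·m per $
  nickel superalloy: M = 0.595 MN·m per $
  epoxy: M = 0.204 MN·m per $
Concrete ranks first.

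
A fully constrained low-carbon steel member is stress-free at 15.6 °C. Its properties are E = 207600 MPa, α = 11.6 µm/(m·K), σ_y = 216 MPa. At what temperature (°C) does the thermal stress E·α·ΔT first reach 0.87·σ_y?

93.6 °C

E = 207600 MPa = 207.6 GPa.
E·α·ΔT = 187.9 MPa ⇒ ΔT = 187.9 / (207.6×10³ × 11.6×10⁻⁶) = 78.03 K.
T = 15.6 + 78.03 = 93.63 °C.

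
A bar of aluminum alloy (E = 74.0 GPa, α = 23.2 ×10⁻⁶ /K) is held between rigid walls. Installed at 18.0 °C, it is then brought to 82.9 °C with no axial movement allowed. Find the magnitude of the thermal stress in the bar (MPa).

ΔT = 64.90 K. Constrained thermal stress σ = E·α·ΔT = 74.00×10³ MPa × 23.2×10⁻⁶ × 64.90 = 111 MPa (compressive).

111 MPa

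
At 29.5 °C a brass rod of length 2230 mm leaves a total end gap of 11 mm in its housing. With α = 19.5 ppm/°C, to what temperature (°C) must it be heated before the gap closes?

282 °C

α·L₀·ΔT = 11.0 mm ⇒ ΔT = 11.0 / (19.5×10⁻⁶ × 2230.0) = 253.0 K.
T = 29.5 + 253.0 = 282.5 °C.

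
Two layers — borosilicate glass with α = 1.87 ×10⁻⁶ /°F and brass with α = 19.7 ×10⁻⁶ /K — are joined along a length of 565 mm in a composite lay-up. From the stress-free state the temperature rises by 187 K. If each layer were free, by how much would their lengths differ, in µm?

borosilicate glass: α = 1.87×10⁻⁶/°F × 9/5 = 3.37×10⁻⁶/K.
Δα = |3.37 − 19.7|×10⁻⁶/K = 16.3×10⁻⁶/K.
ΔL_mismatch = Δα·L·ΔT = 16.3×10⁻⁶ × 565.0 mm × 187.0 K = 1730 µm.

1730 µm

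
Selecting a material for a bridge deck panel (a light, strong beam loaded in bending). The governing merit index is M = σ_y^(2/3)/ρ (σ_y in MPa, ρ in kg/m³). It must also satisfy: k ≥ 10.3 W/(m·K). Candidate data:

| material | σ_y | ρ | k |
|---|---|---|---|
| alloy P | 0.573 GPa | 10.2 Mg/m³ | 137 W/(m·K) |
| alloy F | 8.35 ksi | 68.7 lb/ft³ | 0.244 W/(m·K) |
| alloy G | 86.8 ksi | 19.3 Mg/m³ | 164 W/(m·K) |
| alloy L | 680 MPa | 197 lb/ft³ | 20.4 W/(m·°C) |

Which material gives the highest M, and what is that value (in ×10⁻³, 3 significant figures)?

alloy L, M = 24.5×10⁻³

Screen on constraints: k ≥ 10.3 W/(m·K). Survivors: alloy P, alloy G, alloy L.
Putting every candidate on a common basis:
  alloy P: σ_y = 573.0 MPa, ρ = 10200 kg/m³
  alloy G: σ_y = 598.5 MPa, ρ = 19300 kg/m³
  alloy L: σ_y = 680.0 MPa, ρ = 3156 kg/m³
  alloy L: M = 24.5×10⁻³
  alloy P: M = 6.76×10⁻³
  alloy G: M = 3.68×10⁻³
Alloy L ranks first.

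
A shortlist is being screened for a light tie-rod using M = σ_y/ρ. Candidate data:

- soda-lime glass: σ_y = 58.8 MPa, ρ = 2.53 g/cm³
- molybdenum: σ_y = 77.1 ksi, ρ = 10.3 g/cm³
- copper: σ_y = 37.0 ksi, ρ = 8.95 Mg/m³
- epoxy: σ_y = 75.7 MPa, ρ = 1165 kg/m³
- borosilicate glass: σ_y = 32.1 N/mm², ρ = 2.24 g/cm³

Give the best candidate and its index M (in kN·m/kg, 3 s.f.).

Convert each candidate to consistent units, then evaluate M:
  soda-lime glass: σ_y = 58.80 MPa, ρ = 2530 kg/m³
  molybdenum: σ_y = 531.6 MPa, ρ = 10300 kg/m³
  copper: σ_y = 255.1 MPa, ρ = 8950 kg/m³
  epoxy: σ_y = 75.70 MPa, ρ = 1165 kg/m³
  borosilicate glass: σ_y = 32.10 MPa, ρ = 2240 kg/m³
  epoxy: M = 65.0 kN·m/kg
  molybdenum: M = 51.6 kN·m/kg
  copper: M = 28.5 kN·m/kg
  soda-lime glass: M = 23.2 kN·m/kg
  borosilicate glass: M = 14.3 kN·m/kg
Epoxy has the largest M.

epoxy, M = 65.0 kN·m/kg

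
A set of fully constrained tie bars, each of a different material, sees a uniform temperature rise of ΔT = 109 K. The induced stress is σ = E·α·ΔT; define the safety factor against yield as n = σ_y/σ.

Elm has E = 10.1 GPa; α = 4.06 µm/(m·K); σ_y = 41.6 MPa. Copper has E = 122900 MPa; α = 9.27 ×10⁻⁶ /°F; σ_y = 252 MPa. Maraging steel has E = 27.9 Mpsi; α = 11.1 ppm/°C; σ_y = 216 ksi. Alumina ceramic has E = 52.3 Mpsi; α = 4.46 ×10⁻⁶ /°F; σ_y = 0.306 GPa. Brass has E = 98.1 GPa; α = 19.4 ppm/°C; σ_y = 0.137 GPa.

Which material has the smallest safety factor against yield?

brass

In consistent units (E in GPa, α in ×10⁻⁶/K, σ_y in MPa):
  elm: E = 10.10, α = 4.06, σ_y = 41.60 → σ = 4.47 MPa, n = 9.31
  copper: E = 122.9, α = 16.7, σ_y = 252.0 → σ = 224 MPa, n = 1.13
  maraging steel: E = 192.4, α = 11.1, σ_y = 1489 → σ = 233 MPa, n = 6.40
  alumina ceramic: E = 360.6, α = 8.03, σ_y = 306.0 → σ = 316 MPa, n = 0.970
  brass: E = 98.10, α = 19.4, σ_y = 137.0 → σ = 207 MPa, n = 0.660
Smallest n: brass with n = 0.660.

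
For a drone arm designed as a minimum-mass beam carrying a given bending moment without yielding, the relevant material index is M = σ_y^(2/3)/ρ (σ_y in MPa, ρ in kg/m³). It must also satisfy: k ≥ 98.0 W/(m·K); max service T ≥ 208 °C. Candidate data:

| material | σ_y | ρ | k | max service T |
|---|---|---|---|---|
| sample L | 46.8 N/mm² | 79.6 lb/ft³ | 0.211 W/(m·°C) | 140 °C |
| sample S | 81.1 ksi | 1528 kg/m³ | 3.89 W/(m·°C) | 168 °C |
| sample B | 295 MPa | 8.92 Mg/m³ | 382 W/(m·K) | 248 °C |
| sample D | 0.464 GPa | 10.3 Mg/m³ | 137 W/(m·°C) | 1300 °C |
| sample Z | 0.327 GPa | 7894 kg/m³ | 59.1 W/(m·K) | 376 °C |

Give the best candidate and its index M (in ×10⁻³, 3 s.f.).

sample D, M = 5.82×10⁻³

Screen on constraints: k ≥ 98.0 W/(m·K); max service T ≥ 208 °C. Survivors: sample B, sample D.
In SI units:
  sample B: σ_y = 295.0 MPa, ρ = 8920 kg/m³
  sample D: σ_y = 464.0 MPa, ρ = 10300 kg/m³
  sample D: M = 5.82×10⁻³
  sample B: M = 4.97×10⁻³
The maximum is for sample D.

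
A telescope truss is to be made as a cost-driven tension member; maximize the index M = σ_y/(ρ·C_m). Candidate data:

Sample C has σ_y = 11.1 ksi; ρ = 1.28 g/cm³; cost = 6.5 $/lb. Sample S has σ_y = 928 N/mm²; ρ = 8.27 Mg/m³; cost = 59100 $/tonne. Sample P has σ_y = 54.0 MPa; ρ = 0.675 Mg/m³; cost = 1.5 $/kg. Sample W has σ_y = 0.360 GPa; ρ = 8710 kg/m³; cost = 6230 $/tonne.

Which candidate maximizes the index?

sample P

In SI units:
  sample C: σ_y = 76.53 MPa, ρ = 1280 kg/m³, cost = 14.33 $/kg
  sample S: σ_y = 928.0 MPa, ρ = 8270 kg/m³, cost = 59.10 $/kg
  sample P: σ_y = 54.00 MPa, ρ = 675.0 kg/m³, cost = 1.500 $/kg
  sample W: σ_y = 360.0 MPa, ρ = 8710 kg/m³, cost = 6.230 $/kg
  sample P: M = 53.3 kN·m per $
  sample W: M = 6.63 kN·m per $
  sample C: M = 4.17 kN·m per $
  sample S: M = 1.90 kN·m per $
Sample P ranks first.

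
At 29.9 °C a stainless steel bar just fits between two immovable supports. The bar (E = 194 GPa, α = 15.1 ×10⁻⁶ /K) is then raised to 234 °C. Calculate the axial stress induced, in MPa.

ΔT = 204.1 K. Constrained thermal stress σ = E·α·ΔT = 194.0×10³ MPa × 15.1×10⁻⁶ × 204.1 = 598 MPa (compressive).

598 MPa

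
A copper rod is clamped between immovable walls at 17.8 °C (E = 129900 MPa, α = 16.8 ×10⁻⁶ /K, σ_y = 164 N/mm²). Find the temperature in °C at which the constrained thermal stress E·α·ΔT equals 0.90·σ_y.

85.4 °C

E = 129900 MPa = 129.9 GPa.
σ_y = 164 N/mm² = 164.0 MPa.
E·α·ΔT = 147.6 MPa ⇒ ΔT = 147.6 / (129.9×10³ × 16.8×10⁻⁶) = 67.63 K.
T = 17.8 + 67.63 = 85.43 °C.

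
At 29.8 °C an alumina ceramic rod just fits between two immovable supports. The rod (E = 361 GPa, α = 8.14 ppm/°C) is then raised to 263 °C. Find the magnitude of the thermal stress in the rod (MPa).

685 MPa

ΔT = 233.2 K. Constrained thermal stress σ = E·α·ΔT = 361.0×10³ MPa × 8.14×10⁻⁶ × 233.2 = 685 MPa (compressive).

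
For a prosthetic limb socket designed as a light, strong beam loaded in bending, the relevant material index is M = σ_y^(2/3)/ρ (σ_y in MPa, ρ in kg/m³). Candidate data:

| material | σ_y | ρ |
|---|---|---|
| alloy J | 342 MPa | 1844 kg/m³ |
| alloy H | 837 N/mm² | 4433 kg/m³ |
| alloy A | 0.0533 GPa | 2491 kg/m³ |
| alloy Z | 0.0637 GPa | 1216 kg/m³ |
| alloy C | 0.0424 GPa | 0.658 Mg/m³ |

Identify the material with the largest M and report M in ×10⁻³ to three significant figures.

alloy J, M = 26.5×10⁻³

Convert each candidate to consistent units, then evaluate M:
  alloy J: σ_y = 342.0 MPa, ρ = 1844 kg/m³
  alloy H: σ_y = 837.0 MPa, ρ = 4433 kg/m³
  alloy A: σ_y = 53.30 MPa, ρ = 2491 kg/m³
  alloy Z: σ_y = 63.70 MPa, ρ = 1216 kg/m³
  alloy C: σ_y = 42.40 MPa, ρ = 658.0 kg/m³
  alloy J: M = 26.5×10⁻³
  alloy H: M = 20.0×10⁻³
  alloy C: M = 18.5×10⁻³
  alloy Z: M = 13.1×10⁻³
  alloy A: M = 5.69×10⁻³
The maximum is for alloy J.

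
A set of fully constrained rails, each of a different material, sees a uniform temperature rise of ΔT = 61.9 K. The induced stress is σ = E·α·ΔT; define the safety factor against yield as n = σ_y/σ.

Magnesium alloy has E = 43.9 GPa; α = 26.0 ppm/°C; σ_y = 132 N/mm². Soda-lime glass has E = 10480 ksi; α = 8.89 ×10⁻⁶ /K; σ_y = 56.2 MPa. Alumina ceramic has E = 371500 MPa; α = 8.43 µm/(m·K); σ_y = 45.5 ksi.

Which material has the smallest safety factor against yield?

With everything in SI (GPa, ×10⁻⁶/K, MPa):
  magnesium alloy: E = 43.90, α = 26.0, σ_y = 132.0 → σ = 70.7 MPa, n = 1.87
  soda-lime glass: E = 72.26, α = 8.89, σ_y = 56.20 → σ = 39.8 MPa, n = 1.41
  alumina ceramic: E = 371.5, α = 8.43, σ_y = 313.7 → σ = 194 MPa, n = 1.62
The minimum is soda-lime glass at n = 1.41.

soda-lime glass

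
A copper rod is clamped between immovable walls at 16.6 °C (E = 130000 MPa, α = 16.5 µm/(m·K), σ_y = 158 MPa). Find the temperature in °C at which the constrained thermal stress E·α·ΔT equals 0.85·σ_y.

79.2 °C

E = 130000 MPa = 130.0 GPa.
E·α·ΔT = 134.3 MPa ⇒ ΔT = 134.3 / (130.0×10³ × 16.5×10⁻⁶) = 62.61 K.
T = 16.6 + 62.61 = 79.21 °C.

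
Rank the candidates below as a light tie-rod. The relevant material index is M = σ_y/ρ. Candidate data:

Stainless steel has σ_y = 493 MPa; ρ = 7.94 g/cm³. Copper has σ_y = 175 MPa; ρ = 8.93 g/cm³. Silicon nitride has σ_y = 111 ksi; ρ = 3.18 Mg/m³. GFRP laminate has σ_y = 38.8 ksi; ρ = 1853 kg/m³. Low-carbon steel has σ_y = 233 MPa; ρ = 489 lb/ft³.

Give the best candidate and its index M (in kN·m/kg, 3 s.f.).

silicon nitride, M = 241 kN·m/kg

In SI units:
  stainless steel: σ_y = 493.0 MPa, ρ = 7940 kg/m³
  copper: σ_y = 175.0 MPa, ρ = 8930 kg/m³
  silicon nitride: σ_y = 765.3 MPa, ρ = 3180 kg/m³
  GFRP laminate: σ_y = 267.5 MPa, ρ = 1853 kg/m³
  low-carbon steel: σ_y = 233.0 MPa, ρ = 7833 kg/m³
  silicon nitride: M = 241 kN·m/kg
  GFRP laminate: M = 144 kN·m/kg
  stainless steel: M = 62.1 kN·m/kg
  low-carbon steel: M = 29.7 kN·m/kg
  copper: M = 19.6 kN·m/kg
Silicon nitride ranks first.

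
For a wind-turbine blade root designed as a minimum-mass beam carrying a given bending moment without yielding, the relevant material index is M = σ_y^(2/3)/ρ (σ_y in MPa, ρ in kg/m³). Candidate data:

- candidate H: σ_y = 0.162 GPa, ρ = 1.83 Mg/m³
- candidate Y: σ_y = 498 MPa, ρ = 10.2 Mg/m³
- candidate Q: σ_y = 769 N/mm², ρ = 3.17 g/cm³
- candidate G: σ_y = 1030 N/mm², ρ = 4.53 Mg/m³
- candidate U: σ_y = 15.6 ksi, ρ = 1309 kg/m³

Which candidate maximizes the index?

candidate Q

After converting to SI:
  candidate H: σ_y = 162.0 MPa, ρ = 1830 kg/m³
  candidate Y: σ_y = 498.0 MPa, ρ = 10200 kg/m³
  candidate Q: σ_y = 769.0 MPa, ρ = 3170 kg/m³
  candidate G: σ_y = 1030 MPa, ρ = 4530 kg/m³
  candidate U: σ_y = 107.6 MPa, ρ = 1309 kg/m³
  candidate Q: M = 26.5×10⁻³
  candidate G: M = 22.5×10⁻³
  candidate U: M = 17.3×10⁻³
  candidate H: M = 16.2×10⁻³
  candidate Y: M = 6.16×10⁻³
Candidate Q has the largest M.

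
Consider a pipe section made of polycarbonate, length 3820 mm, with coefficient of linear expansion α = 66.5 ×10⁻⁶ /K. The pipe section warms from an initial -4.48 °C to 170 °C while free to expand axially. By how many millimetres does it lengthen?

ΔT = 170 − (-4.48) = 174.5 K.
ΔL = α·L₀·ΔT = 66.5×10⁻⁶ × 3820 mm × 174.5 K = 44.3 mm.

44.3 mm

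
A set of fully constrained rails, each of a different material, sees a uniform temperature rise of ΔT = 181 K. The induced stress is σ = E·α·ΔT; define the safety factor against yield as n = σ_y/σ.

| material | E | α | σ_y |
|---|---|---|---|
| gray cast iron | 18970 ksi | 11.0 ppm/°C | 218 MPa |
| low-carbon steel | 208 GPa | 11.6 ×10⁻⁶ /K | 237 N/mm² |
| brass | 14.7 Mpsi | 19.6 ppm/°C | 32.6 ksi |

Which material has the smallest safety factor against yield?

low-carbon steel

In consistent units (E in GPa, α in ×10⁻⁶/K, σ_y in MPa):
  gray cast iron: E = 130.8, α = 11.0, σ_y = 218.0 → σ = 260 MPa, n = 0.837
  low-carbon steel: E = 208.0, α = 11.6, σ_y = 237.0 → σ = 437 MPa, n = 0.543
  brass: E = 101.4, α = 19.6, σ_y = 224.8 → σ = 360 MPa, n = 0.625
The minimum is low-carbon steel at n = 0.543.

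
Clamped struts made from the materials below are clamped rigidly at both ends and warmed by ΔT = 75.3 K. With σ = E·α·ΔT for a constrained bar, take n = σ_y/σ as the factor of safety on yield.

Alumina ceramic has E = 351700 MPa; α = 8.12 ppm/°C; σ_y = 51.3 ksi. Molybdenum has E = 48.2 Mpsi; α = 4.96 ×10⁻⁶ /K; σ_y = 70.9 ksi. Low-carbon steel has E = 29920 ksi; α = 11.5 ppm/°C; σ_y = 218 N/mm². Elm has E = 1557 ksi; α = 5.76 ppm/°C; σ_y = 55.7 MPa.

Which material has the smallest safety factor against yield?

Per material, after unit conversion:
  alumina ceramic: E = 351.7, α = 8.12, σ_y = 353.7 → σ = 215 MPa, n = 1.64
  molybdenum: E = 332.3, α = 4.96, σ_y = 488.8 → σ = 124 MPa, n = 3.94
  low-carbon steel: E = 206.3, α = 11.5, σ_y = 218.0 → σ = 179 MPa, n = 1.22
  elm: E = 10.74, α = 5.76, σ_y = 55.70 → σ = 4.66 MPa, n = 12.0
The minimum is low-carbon steel at n = 1.22.

low-carbon steel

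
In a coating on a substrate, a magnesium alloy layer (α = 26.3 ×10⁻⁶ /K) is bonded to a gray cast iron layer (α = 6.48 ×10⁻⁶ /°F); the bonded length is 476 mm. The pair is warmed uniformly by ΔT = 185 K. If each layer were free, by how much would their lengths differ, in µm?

gray cast iron: α = 6.48×10⁻⁶/°F × 9/5 = 11.7×10⁻⁶/K.
Δα = |26.3 − 11.7|×10⁻⁶/K = 14.6×10⁻⁶/K.
ΔL_mismatch = Δα·L·ΔT = 14.6×10⁻⁶ × 476.0 mm × 185.0 K = 1290 µm.

1290 µm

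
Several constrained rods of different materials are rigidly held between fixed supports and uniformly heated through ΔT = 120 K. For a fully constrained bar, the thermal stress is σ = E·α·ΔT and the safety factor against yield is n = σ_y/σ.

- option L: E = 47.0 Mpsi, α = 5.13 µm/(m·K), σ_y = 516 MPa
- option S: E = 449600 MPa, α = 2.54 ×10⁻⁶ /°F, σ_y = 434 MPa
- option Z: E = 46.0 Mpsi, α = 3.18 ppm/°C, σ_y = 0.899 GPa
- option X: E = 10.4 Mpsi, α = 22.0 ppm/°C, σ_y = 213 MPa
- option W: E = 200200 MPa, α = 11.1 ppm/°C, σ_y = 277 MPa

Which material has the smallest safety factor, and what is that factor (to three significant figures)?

With everything in SI (GPa, ×10⁻⁶/K, MPa):
  option L: E = 324.1, α = 5.13, σ_y = 516.0 → σ = 199 MPa, n = 2.59
  option S: E = 449.6, α = 4.57, σ_y = 434.0 → σ = 247 MPa, n = 1.76
  option Z: E = 317.2, α = 3.18, σ_y = 899.0 → σ = 121 MPa, n = 7.43
  option X: E = 71.71, α = 22.0, σ_y = 213.0 → σ = 189 MPa, n = 1.13
  option W: E = 200.2, α = 11.1, σ_y = 277.0 → σ = 267 MPa, n = 1.04
Smallest n: option W with n = 1.04.

option W, n = 1.04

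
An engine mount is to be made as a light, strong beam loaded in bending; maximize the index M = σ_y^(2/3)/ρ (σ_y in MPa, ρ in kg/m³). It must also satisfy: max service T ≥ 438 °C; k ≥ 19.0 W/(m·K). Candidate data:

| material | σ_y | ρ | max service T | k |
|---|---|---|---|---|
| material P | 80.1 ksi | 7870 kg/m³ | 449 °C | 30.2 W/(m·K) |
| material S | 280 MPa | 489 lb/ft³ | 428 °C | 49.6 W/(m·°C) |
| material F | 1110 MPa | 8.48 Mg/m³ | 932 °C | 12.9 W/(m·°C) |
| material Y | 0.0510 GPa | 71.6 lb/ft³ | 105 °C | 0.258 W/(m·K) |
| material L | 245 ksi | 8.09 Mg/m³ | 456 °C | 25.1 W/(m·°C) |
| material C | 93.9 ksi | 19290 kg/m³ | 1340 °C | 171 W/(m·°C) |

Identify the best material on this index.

material L

Screen on constraints: max service T ≥ 438 °C; k ≥ 19.0 W/(m·K). Survivors: material P, material L, material C.
Normalizing units and computing the index:
  material P: σ_y = 552.3 MPa, ρ = 7870 kg/m³
  material L: σ_y = 1689 MPa, ρ = 8090 kg/m³
  material C: σ_y = 647.4 MPa, ρ = 19290 kg/m³
  material L: M = 17.5×10⁻³
  material P: M = 8.55×10⁻³
  material C: M = 3.88×10⁻³
Highest index: material L.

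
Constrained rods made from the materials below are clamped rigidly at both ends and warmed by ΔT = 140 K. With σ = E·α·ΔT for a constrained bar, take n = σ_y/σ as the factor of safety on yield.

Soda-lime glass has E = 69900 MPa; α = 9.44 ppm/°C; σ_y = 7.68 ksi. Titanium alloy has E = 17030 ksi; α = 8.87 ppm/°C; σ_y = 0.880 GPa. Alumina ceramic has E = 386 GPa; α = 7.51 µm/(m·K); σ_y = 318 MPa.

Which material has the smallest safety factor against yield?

Converting E to GPa, α to ×10⁻⁶/K, σ_y to MPa, then σ and n for each:
  soda-lime glass: E = 69.90, α = 9.44, σ_y = 52.95 → σ = 92.4 MPa, n = 0.573
  titanium alloy: E = 117.4, α = 8.87, σ_y = 880.0 → σ = 146 MPa, n = 6.04
  alumina ceramic: E = 386.0, α = 7.51, σ_y = 318.0 → σ = 406 MPa, n = 0.784
The minimum is soda-lime glass at n = 0.573.

soda-lime glass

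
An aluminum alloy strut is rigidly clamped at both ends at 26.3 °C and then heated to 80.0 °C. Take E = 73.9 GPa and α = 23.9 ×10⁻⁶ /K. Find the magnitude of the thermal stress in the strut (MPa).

ΔT = 53.70 K. Constrained thermal stress σ = E·α·ΔT = 73.90×10³ MPa × 23.9×10⁻⁶ × 53.70 = 94.8 MPa (compressive).

94.8 MPa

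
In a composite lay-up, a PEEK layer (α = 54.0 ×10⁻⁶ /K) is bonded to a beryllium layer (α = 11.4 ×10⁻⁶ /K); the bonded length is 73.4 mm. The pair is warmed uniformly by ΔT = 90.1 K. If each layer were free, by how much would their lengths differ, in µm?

282 µm

Δα = |54.0 − 11.4|×10⁻⁶/K = 42.6×10⁻⁶/K.
ΔL_mismatch = Δα·L·ΔT = 42.6×10⁻⁶ × 73.4 mm × 90.1 K = 282 µm.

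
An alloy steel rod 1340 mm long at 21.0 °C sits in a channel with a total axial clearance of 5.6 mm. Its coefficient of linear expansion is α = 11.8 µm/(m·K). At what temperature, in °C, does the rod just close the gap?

α·L₀·ΔT = 5.6 mm ⇒ ΔT = 5.6 / (11.8×10⁻⁶ × 1340.0) = 354.2 K.
T = 21.0 + 354.2 = 375.2 °C.

375 °C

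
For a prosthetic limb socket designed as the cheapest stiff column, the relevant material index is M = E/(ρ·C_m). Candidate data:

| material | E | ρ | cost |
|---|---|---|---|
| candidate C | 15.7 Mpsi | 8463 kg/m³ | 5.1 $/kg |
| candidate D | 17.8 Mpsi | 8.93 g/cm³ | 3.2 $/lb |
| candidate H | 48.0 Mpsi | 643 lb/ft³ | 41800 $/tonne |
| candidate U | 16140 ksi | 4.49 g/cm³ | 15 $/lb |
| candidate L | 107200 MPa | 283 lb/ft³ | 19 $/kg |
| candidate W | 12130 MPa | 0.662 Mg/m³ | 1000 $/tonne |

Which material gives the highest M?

Normalizing units and computing the index:
  candidate C: E = 108.2 GPa, ρ = 8463 kg/m³, cost = 5.100 $/kg
  candidate D: E = 122.7 GPa, ρ = 8930 kg/m³, cost = 7.055 $/kg
  candidate H: E = 330.9 GPa, ρ = 10300 kg/m³, cost = 41.80 $/kg
  candidate U: E = 111.3 GPa, ρ = 4490 kg/m³, cost = 33.07 $/kg
  candidate L: E = 107.2 GPa, ρ = 4533 kg/m³, cost = 19.00 $/kg
  candidate W: E = 12.13 GPa, ρ = 662.0 kg/m³, cost = 1.000 $/kg
  candidate W: M = 18.3 MN·m per $
  candidate C: M = 2.51 MN·m per $
  candidate D: M = 1.95 MN·m per $
  candidate L: M = 1.24 MN·m per $
  candidate H: M = 0.769 MN·m per $
  candidate U: M = 0.749 MN·m per $
Highest index: candidate W.

candidate W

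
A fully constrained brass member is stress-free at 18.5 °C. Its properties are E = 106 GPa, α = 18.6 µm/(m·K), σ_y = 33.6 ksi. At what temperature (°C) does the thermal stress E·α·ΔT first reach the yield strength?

136 °C

σ_y = 33.6 ksi = 231.7 MPa.
E·α·ΔT = 231.7 MPa ⇒ ΔT = 231.7 / (106.0×10³ × 18.6×10⁻⁶) = 117.5 K.
T = 18.5 + 117.5 = 136.0 °C.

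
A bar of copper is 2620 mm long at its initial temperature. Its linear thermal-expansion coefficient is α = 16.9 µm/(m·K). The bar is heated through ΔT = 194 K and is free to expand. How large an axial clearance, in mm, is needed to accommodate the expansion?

ΔL = α·L₀·ΔT = 16.9×10⁻⁶ × 2620 mm × 194.0 K = 8.59 mm.

8.59 mm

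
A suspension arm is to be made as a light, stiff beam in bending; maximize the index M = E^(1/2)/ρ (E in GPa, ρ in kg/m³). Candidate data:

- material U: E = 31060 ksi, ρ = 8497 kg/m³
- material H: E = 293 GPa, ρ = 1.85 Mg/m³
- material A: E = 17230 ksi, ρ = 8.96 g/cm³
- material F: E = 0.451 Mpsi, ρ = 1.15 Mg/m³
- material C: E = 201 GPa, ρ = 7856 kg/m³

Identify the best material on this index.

material H

Convert each candidate to consistent units, then evaluate M:
  material U: E = 214.2 GPa, ρ = 8497 kg/m³
  material H: E = 293.0 GPa, ρ = 1850 kg/m³
  material A: E = 118.8 GPa, ρ = 8960 kg/m³
  material F: E = 3.110 GPa, ρ = 1150 kg/m³
  material C: E = 201.0 GPa, ρ = 7856 kg/m³
  material H: M = 9.25×10⁻³
  material C: M = 1.80×10⁻³
  material U: M = 1.72×10⁻³
  material F: M = 1.53×10⁻³
  material A: M = 1.22×10⁻³
The maximum is for material H.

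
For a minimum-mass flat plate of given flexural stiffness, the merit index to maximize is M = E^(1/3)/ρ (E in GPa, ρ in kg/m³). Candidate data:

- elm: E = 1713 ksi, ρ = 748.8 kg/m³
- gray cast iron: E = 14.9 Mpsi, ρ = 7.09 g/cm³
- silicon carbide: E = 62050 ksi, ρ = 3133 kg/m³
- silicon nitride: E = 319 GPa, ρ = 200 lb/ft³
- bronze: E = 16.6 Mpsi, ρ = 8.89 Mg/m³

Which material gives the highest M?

In SI units:
  elm: E = 11.81 GPa, ρ = 748.8 kg/m³
  gray cast iron: E = 102.7 GPa, ρ = 7090 kg/m³
  silicon carbide: E = 427.8 GPa, ρ = 3133 kg/m³
  silicon nitride: E = 319.0 GPa, ρ = 3204 kg/m³
  bronze: E = 114.5 GPa, ρ = 8890 kg/m³
  elm: M = 3.04×10⁻³
  silicon carbide: M = 2.41×10⁻³
  silicon nitride: M = 2.13×10⁻³
  gray cast iron: M = 0.661×10⁻³
  bronze: M = 0.546×10⁻³
Highest index: elm.

elm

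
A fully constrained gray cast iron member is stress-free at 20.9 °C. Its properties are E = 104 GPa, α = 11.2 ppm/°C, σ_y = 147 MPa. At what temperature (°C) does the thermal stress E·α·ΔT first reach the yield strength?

E·α·ΔT = 147.0 MPa ⇒ ΔT = 147.0 / (104.0×10³ × 11.2×10⁻⁶) = 126.2 K.
T = 20.9 + 126.2 = 147.1 °C.

147 °C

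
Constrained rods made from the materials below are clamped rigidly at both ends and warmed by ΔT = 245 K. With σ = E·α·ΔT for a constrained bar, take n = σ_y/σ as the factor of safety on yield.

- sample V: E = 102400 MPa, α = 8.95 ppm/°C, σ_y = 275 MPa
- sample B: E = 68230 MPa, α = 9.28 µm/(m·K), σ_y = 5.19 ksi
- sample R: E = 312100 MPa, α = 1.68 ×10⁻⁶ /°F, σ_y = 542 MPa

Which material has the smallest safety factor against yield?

In consistent units (E in GPa, α in ×10⁻⁶/K, σ_y in MPa):
  sample V: E = 102.4, α = 8.95, σ_y = 275.0 → σ = 225 MPa, n = 1.22
  sample B: E = 68.23, α = 9.28, σ_y = 35.78 → σ = 155 MPa, n = 0.231
  sample R: E = 312.1, α = 3.02, σ_y = 542.0 → σ = 231 MPa, n = 2.34
The minimum is sample B at n = 0.231.

sample B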